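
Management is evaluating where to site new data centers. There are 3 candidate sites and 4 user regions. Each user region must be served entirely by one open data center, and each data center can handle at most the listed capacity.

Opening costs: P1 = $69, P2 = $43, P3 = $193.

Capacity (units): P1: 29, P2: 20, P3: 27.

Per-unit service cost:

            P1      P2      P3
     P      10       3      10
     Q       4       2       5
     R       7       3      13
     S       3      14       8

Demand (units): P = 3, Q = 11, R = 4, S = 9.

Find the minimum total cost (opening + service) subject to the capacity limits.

Open {P1, P2}: P→P2 3·3=9, Q→P2 2·11=22, R→P2 3·4=12, S→P1 3·9=27.
Loads: P1 carries 9/29, P2 carries 18/20. Service 70; fixed 112; total 182.
Next best feasible plan costs 198.

Minimum total cost: 182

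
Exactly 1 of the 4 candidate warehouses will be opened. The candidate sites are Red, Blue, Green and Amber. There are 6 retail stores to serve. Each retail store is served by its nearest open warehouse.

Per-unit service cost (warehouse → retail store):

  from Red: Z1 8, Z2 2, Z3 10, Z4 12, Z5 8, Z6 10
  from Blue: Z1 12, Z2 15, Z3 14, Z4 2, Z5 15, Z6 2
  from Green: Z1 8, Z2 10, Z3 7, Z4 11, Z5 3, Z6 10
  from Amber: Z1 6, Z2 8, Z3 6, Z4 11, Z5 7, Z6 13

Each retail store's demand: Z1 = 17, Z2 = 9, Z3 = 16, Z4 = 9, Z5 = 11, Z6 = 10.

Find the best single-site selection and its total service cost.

Choose Green only; total service cost 570.

With exactly 1 open, each retail store uses its cheapest among the chosen.
{Green}: Z1→Green 8·17=136, Z2→Green 10·9=90, Z3→Green 7·16=112, Z4→Green 11·9=99, Z5→Green 3·11=33, Z6→Green 10·10=100. Service cost 570.
{Amber}: service cost 576
{Red}: service cost 610
Among all 4 size-1 choices, {Green} is lowest.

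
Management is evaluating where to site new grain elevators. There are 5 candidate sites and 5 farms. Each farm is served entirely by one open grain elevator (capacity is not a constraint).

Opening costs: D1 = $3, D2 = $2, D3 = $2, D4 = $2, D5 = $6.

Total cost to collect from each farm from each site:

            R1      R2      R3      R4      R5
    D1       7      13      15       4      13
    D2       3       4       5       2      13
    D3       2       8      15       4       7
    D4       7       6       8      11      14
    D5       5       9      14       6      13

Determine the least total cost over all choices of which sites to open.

Minimum total cost: 24

For any fixed open set, each farm goes to its cheapest open site; total = fixed + service.
{D2, D3}: R1→D3 2, R2→D2 4, R3→D2 5, R4→D2 2, R5→D3 7. Service 20; fixed 4; total 24.
{D2, D3, D4}: service 20 + fixed 6 = 26
{D1, D2, D3}: R1→D3 2, R2→D2 4, R3→D2 5, R4→D2 2, R5→D3 7. Service 20; fixed 7; total 27.
{D1, D2, D3, D4, D5}: R1→D3 2, R2→D2 4, R3→D2 5, R4→D2 2, R5→D3 7. Service 20; fixed 15; total 35.
No other subset beats 24.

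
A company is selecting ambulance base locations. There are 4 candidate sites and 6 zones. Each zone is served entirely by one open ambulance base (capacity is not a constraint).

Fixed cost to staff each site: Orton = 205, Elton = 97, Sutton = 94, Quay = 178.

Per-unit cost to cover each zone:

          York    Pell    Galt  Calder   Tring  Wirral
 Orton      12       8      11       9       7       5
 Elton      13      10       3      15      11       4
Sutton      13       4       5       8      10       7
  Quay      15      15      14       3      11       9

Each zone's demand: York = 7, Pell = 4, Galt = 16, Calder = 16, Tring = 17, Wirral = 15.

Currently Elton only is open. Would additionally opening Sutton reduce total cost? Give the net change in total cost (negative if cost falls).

Current service cost with {Elton}: 666.
Adding Sutton: each zone re-picks its cheapest; new service cost 513, saving 153.
Extra fixed cost: 94. Net change = 94 − 153 = -59.
(Totals: 763 → 704.)

Yes — net change −59 (cost falls by 59).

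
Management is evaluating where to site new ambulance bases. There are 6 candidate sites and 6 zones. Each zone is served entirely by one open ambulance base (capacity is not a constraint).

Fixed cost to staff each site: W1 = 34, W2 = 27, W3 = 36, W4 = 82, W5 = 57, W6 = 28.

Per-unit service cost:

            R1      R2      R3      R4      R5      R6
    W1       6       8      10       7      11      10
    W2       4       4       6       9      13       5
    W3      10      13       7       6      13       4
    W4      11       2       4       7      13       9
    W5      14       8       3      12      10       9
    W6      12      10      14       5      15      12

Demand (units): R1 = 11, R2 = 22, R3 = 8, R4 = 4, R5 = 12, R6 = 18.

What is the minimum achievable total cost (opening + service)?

For any fixed open set, each zone goes to its cheapest open site; total = fixed + service.
{W2, W5}: R1→W2 4·11=44, R2→W2 4·22=88, R3→W5 3·8=24, R4→W2 9·4=36, R5→W5 10·12=120, R6→W2 5·18=90. Service 402; fixed 84; total 486.
{W2}: service 462 + fixed 27 = 489
{W1, W2}: service 430 + fixed 61 = 491
{W1, W2, W3, W4, W5, W6}: service 324 + fixed 264 = 588
No other subset beats 486.

Minimum total cost: 486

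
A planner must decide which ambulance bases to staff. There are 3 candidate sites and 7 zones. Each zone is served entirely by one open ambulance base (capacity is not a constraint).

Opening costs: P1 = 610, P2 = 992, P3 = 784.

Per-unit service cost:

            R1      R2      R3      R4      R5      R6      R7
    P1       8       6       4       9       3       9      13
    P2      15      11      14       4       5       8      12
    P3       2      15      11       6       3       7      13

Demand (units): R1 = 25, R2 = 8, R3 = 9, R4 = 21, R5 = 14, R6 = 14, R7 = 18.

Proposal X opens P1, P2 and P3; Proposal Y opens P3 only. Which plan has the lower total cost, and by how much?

Proposal X: {P1, P2, P3}: R1→P3 2·25=50, R2→P1 6·8=48, R3→P1 4·9=36, R4→P2 4·21=84, R5→P1 3·14=42, R6→P3 7·14=98, R7→P2 12·18=216. Service 574; fixed 2386; total 2960.
Proposal Y: {P3}: R1→P3 2·25=50, R2→P3 15·8=120, R3→P3 11·9=99, R4→P3 6·21=126, R5→P3 3·14=42, R6→P3 7·14=98, R7→P3 13·18=234. Service 769; fixed 784; total 1553.
Difference: |2960 − 1553| = 1407.

Proposal Y is cheaper by 1407.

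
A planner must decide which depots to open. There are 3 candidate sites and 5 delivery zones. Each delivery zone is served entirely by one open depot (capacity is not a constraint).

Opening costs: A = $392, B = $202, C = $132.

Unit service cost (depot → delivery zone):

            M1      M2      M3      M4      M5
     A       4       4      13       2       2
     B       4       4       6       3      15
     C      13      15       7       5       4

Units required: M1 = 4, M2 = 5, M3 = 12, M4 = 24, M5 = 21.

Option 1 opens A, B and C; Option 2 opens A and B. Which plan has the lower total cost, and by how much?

Option 1: {A, B, C}: M1→A 4·4=16, M2→A 4·5=20, M3→B 6·12=72, M4→A 2·24=48, M5→A 2·21=42. Service 198; fixed 726; total 924.
Option 2: {A, B}: M1→A 4·4=16, M2→A 4·5=20, M3→B 6·12=72, M4→A 2·24=48, M5→A 2·21=42. Service 198; fixed 594; total 792.
Difference: |924 − 792| = 132.

Option 2 is cheaper by 132.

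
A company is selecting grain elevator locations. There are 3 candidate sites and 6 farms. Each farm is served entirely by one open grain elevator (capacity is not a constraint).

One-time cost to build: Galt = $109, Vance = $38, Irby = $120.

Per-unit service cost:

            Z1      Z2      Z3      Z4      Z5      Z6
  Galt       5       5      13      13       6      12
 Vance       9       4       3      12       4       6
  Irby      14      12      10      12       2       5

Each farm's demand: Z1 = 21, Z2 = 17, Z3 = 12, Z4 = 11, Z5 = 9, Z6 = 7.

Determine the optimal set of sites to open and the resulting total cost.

For any fixed open set, each farm goes to its cheapest open site; total = fixed + service.
{Vance}: Z1→Vance 9·21=189, Z2→Vance 4·17=68, Z3→Vance 3·12=36, Z4→Vance 12·11=132, Z5→Vance 4·9=36, Z6→Vance 6·7=42. Service 503; fixed 38; total 541.
{Galt, Vance}: service 419 + fixed 147 = 566
{Vance, Irby}: Z1→Vance 9·21=189, Z2→Vance 4·17=68, Z3→Vance 3·12=36, Z4→Vance 12·11=132, Z5→Irby 2·9=18, Z6→Irby 5·7=35. Service 478; fixed 158; total 636.
{Galt, Vance, Irby}: Z1→Galt 5·21=105, Z2→Vance 4·17=68, Z3→Vance 3·12=36, Z4→Vance 12·11=132, Z5→Irby 2·9=18, Z6→Irby 5·7=35. Service 394; fixed 267; total 661.
No other subset beats 541.

Open Vance only; minimum total cost 541.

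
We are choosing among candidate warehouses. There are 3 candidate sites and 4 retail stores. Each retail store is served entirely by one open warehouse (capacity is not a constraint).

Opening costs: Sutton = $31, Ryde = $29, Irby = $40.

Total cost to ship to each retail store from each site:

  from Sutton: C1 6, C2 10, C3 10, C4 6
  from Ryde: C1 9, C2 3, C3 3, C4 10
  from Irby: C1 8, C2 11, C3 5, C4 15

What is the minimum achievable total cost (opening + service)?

Minimum total cost: 54

For any fixed open set, each retail store goes to its cheapest open site; total = fixed + service.
{Ryde}: C1→Ryde 9, C2→Ryde 3, C3→Ryde 3, C4→Ryde 10. Service 25; fixed 29; total 54.
{Sutton}: C1→Sutton 6, C2→Sutton 10, C3→Sutton 10, C4→Sutton 6. Service 32; fixed 31; total 63.
{Sutton, Ryde}: C1→Sutton 6, C2→Ryde 3, C3→Ryde 3, C4→Sutton 6. Service 18; fixed 60; total 78.
{Sutton, Ryde, Irby}: service 18 + fixed 100 = 118
No other subset beats 54.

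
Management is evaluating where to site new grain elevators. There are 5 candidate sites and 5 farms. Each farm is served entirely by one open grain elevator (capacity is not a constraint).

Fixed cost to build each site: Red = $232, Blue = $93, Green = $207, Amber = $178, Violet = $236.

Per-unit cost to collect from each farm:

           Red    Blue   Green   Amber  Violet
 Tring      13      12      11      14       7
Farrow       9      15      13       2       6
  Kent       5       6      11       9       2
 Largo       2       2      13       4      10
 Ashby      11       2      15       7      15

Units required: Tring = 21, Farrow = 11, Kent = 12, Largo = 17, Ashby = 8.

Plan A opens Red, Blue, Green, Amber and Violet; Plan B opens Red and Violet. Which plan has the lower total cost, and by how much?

Plan A: {Red, Blue, Green, Amber, Violet}: Tring→Violet 7·21=147, Farrow→Amber 2·11=22, Kent→Violet 2·12=24, Largo→Red 2·17=34, Ashby→Blue 2·8=16. Service 243; fixed 946; total 1189.
Plan B: {Red, Violet}: Tring→Violet 7·21=147, Farrow→Violet 6·11=66, Kent→Violet 2·12=24, Largo→Red 2·17=34, Ashby→Red 11·8=88. Service 359; fixed 468; total 827.
Difference: |1189 − 827| = 362.

Plan B is cheaper by 362.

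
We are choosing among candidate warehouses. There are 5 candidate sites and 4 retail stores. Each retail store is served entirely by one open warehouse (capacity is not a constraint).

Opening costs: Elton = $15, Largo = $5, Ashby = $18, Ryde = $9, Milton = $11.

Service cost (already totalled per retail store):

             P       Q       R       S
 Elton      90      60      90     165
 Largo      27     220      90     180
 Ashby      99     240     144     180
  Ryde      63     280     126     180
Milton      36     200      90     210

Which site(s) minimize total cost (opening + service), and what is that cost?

Open Elton and Largo; minimum total cost 362.

For any fixed open set, each retail store goes to its cheapest open site; total = fixed + service.
{Elton, Largo}: P→Largo 27, Q→Elton 60, R→Elton 90, S→Elton 165. Service 342; fixed 20; total 362.
{Elton, Largo, Ryde}: service 342 + fixed 29 = 371
{Elton, Largo, Milton}: P→Largo 27, Q→Elton 60, R→Elton 90, S→Elton 165. Service 342; fixed 31; total 373.
{Elton, Largo, Ashby, Ryde, Milton}: service 342 + fixed 58 = 400
No other subset beats 362.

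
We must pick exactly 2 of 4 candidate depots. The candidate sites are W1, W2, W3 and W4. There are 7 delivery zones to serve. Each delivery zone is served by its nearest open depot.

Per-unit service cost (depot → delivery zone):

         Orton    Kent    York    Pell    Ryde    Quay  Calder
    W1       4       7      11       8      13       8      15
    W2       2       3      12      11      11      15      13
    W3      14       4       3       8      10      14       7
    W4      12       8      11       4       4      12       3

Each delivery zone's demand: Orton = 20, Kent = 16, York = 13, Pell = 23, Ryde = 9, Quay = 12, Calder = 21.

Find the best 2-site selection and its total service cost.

With exactly 2 open, each delivery zone uses its cheapest among the chosen.
{W2, W4}: Orton→W2 2·20=40, Kent→W2 3·16=48, York→W4 11·13=143, Pell→W4 4·23=92, Ryde→W4 4·9=36, Quay→W4 12·12=144, Calder→W4 3·21=63. Service cost 566.
{W1, W4}: service cost 622
{W3, W4}: service cost 678
Among all 6 size-2 choices, {W2, W4} is lowest.

Choose W2 and W4; total service cost 566.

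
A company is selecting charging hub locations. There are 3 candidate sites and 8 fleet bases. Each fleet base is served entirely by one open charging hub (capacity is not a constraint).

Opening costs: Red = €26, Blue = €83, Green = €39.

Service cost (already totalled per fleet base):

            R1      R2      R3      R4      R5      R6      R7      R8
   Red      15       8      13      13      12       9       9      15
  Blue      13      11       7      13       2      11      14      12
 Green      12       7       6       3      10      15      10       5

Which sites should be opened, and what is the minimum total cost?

Open Green only; minimum total cost 107.

For any fixed open set, each fleet base goes to its cheapest open site; total = fixed + service.
{Green}: R1→Green 12, R2→Green 7, R3→Green 6, R4→Green 3, R5→Green 10, R6→Green 15, R7→Green 10, R8→Green 5. Service 68; fixed 39; total 107.
{Red}: R1→Red 15, R2→Red 8, R3→Red 13, R4→Red 13, R5→Red 12, R6→Red 9, R7→Red 9, R8→Red 15. Service 94; fixed 26; total 120.
{Red, Green}: service 61 + fixed 65 = 126
{Red, Blue, Green}: service 53 + fixed 148 = 201
(All 7 nonempty subsets were checked; Green only is lowest.)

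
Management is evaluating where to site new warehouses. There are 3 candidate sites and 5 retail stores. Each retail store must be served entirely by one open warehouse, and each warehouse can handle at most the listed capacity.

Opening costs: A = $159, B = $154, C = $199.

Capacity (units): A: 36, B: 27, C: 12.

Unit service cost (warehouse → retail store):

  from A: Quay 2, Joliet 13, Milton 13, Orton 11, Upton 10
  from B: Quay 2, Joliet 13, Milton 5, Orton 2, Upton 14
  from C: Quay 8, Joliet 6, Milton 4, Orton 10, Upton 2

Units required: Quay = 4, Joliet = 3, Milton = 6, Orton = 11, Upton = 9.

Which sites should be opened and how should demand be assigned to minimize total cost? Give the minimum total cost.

Open {B, C}: Quay→B 2·4=8, Joliet→C 6·3=18, Milton→B 5·6=30, Orton→B 2·11=22, Upton→C 2·9=18.
Loads: B carries 21/27, C carries 12/12. Service 96; fixed 353; total 449.
Next best feasible plan costs 470.

Minimum total cost: 449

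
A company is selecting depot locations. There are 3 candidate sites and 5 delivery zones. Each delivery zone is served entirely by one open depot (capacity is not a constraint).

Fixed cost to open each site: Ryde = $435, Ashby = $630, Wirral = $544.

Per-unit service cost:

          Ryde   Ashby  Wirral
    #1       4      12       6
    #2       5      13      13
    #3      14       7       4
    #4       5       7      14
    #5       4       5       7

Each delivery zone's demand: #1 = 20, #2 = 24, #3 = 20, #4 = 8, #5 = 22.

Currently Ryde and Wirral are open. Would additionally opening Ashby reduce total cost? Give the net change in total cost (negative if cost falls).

No — net change +630 (cost rises by 630).

Current service cost with {Ryde, Wirral}: 408.
Adding Ashby: each delivery zone re-picks its cheapest; new service cost 408, saving 0.
Extra fixed cost: 630. Net change = 630 − 0 = 630.
(Totals: 1387 → 2017.)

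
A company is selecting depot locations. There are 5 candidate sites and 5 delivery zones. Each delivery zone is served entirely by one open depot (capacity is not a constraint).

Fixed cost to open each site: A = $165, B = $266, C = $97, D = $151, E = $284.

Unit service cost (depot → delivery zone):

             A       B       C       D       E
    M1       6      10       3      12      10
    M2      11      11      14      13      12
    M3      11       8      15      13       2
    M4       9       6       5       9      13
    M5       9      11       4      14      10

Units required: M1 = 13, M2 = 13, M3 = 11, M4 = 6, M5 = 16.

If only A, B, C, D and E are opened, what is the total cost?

Each delivery zone is assigned to its cheapest site among the open ones.
{A, B, C, D, E}: M1→C 3·13=39, M2→A 11·13=143, M3→E 2·11=22, M4→C 5·6=30, M5→C 4·16=64. Service 298; fixed 963; total 1261.

Total cost: 1261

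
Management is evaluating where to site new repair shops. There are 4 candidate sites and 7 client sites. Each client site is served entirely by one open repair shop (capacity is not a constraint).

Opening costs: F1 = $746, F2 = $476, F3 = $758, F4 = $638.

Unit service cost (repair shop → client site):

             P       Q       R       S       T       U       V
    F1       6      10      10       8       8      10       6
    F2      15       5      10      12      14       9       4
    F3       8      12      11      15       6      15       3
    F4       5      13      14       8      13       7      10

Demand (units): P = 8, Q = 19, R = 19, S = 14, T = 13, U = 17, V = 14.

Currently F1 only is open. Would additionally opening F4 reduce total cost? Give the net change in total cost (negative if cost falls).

Current service cost with {F1}: 898.
Adding F4: each client site re-picks its cheapest; new service cost 839, saving 59.
Extra fixed cost: 638. Net change = 638 − 59 = 579.
(Totals: 1644 → 2223.)

No — net change +579 (cost rises by 579).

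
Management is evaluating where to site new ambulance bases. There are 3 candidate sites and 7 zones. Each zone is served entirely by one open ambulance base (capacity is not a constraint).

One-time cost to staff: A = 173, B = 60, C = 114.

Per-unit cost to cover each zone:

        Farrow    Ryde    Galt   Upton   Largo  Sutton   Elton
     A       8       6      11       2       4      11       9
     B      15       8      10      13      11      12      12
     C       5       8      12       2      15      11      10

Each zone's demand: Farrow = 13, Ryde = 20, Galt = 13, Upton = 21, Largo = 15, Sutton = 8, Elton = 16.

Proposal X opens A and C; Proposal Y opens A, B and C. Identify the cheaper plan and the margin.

Proposal X is cheaper by 47.

Proposal X: {A, C}: Farrow→C 5·13=65, Ryde→A 6·20=120, Galt→A 11·13=143, Upton→A 2·21=42, Largo→A 4·15=60, Sutton→A 11·8=88, Elton→A 9·16=144. Service 662; fixed 287; total 949.
Proposal Y: {A, B, C}: Farrow→C 5·13=65, Ryde→A 6·20=120, Galt→B 10·13=130, Upton→A 2·21=42, Largo→A 4·15=60, Sutton→A 11·8=88, Elton→A 9·16=144. Service 649; fixed 347; total 996.
Difference: |949 − 996| = 47.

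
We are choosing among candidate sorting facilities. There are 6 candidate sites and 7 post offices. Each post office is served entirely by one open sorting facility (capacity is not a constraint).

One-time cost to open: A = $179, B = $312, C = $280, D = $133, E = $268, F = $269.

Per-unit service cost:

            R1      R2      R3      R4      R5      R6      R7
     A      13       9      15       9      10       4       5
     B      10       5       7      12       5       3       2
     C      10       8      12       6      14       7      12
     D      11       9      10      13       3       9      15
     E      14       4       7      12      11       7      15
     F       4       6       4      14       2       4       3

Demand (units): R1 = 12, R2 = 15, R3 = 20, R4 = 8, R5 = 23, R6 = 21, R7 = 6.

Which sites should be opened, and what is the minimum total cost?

For any fixed open set, each post office goes to its cheapest open site; total = fixed + service.
{F}: R1→F 4·12=48, R2→F 6·15=90, R3→F 4·20=80, R4→F 14·8=112, R5→F 2·23=46, R6→F 4·21=84, R7→F 3·6=18. Service 478; fixed 269; total 747.
{D, F}: R1→F 4·12=48, R2→F 6·15=90, R3→F 4·20=80, R4→D 13·8=104, R5→F 2·23=46, R6→F 4·21=84, R7→F 3·6=18. Service 470; fixed 402; total 872.
{A, F}: service 438 + fixed 448 = 886
{A, B, C, D, E, F}: service 357 + fixed 1441 = 1798
No other subset beats 747.

Open F only; minimum total cost 747.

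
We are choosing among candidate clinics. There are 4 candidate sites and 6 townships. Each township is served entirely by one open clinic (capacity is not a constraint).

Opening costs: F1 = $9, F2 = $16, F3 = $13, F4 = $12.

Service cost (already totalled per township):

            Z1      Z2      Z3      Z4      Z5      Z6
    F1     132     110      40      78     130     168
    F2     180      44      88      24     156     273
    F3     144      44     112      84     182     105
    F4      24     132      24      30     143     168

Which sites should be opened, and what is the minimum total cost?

Open F1, F3 and F4; minimum total cost 391.

For any fixed open set, each township goes to its cheapest open site; total = fixed + service.
{F1, F3, F4}: Z1→F4 24, Z2→F3 44, Z3→F4 24, Z4→F4 30, Z5→F1 130, Z6→F3 105. Service 357; fixed 34; total 391.
{F3, F4}: service 370 + fixed 25 = 395
{F1, F2, F3, F4}: service 351 + fixed 50 = 401
{F1}: service 658 + fixed 9 = 667
No other subset beats 391.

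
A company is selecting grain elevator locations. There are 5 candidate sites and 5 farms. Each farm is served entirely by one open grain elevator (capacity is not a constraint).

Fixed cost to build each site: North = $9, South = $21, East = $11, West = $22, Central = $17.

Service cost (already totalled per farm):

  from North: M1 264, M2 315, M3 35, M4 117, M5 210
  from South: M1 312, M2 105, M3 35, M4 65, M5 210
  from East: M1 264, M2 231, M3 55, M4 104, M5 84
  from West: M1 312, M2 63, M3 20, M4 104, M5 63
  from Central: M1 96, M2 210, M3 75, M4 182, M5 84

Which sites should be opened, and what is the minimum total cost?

For any fixed open set, each farm goes to its cheapest open site; total = fixed + service.
{South, West, Central}: M1→Central 96, M2→West 63, M3→West 20, M4→South 65, M5→West 63. Service 307; fixed 60; total 367.
{North, South, West, Central}: M1→Central 96, M2→West 63, M3→West 20, M4→South 65, M5→West 63. Service 307; fixed 69; total 376.
{South, East, West, Central}: service 307 + fixed 71 = 378
{North, South, East, West, Central}: service 307 + fixed 80 = 387
No other subset beats 367.

Open South, West and Central; minimum total cost 367.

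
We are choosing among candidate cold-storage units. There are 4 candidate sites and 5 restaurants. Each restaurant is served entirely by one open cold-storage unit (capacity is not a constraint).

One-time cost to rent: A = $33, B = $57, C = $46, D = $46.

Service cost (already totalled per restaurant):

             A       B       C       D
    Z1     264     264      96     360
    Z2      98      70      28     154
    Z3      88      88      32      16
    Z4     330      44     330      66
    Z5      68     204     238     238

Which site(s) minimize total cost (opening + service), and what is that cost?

For any fixed open set, each restaurant goes to its cheapest open site; total = fixed + service.
{A, C, D}: Z1→C 96, Z2→C 28, Z3→D 16, Z4→D 66, Z5→A 68. Service 274; fixed 125; total 399.
{A, B, C}: Z1→C 96, Z2→C 28, Z3→C 32, Z4→B 44, Z5→A 68. Service 268; fixed 136; total 404.
{A, B, C, D}: service 252 + fixed 182 = 434
{A}: Z1→A 264, Z2→A 98, Z3→A 88, Z4→A 330, Z5→A 68. Service 848; fixed 33; total 881.
(All 15 nonempty subsets were checked; A, C and D is lowest.)

Open A, C and D; minimum total cost 399.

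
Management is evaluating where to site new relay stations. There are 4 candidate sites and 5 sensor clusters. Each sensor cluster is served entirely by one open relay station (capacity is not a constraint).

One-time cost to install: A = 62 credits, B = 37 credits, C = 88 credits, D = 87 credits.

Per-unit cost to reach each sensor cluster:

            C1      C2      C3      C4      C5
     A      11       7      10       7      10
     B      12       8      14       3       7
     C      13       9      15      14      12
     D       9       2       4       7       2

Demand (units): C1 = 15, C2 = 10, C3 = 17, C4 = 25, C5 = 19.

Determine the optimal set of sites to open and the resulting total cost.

For any fixed open set, each sensor cluster goes to its cheapest open site; total = fixed + service.
{B, D}: C1→D 9·15=135, C2→D 2·10=20, C3→D 4·17=68, C4→B 3·25=75, C5→D 2·19=38. Service 336; fixed 124; total 460.
{A, B, D}: C1→D 9·15=135, C2→D 2·10=20, C3→D 4·17=68, C4→B 3·25=75, C5→D 2·19=38. Service 336; fixed 186; total 522.
{D}: C1→D 9·15=135, C2→D 2·10=20, C3→D 4·17=68, C4→D 7·25=175, C5→D 2·19=38. Service 436; fixed 87; total 523.
{A, B, C, D}: C1→D 9·15=135, C2→D 2·10=20, C3→D 4·17=68, C4→B 3·25=75, C5→D 2·19=38. Service 336; fixed 274; total 610.
No other subset beats 460.

Open B and D; minimum total cost 460.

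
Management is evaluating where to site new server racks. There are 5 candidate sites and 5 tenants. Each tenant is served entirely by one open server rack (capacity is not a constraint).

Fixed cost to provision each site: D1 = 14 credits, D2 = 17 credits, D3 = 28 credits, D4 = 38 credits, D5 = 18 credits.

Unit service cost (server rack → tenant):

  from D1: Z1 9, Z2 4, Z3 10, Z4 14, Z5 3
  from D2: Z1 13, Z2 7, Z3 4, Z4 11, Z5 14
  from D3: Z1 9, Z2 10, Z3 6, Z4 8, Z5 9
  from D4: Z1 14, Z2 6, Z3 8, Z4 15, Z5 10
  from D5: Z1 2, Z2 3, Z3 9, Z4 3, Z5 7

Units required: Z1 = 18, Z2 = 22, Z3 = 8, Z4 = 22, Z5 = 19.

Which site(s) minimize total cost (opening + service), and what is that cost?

Open D1, D2 and D5; minimum total cost 306.

For any fixed open set, each tenant goes to its cheapest open site; total = fixed + service.
{D1, D2, D5}: Z1→D5 2·18=36, Z2→D5 3·22=66, Z3→D2 4·8=32, Z4→D5 3·22=66, Z5→D1 3·19=57. Service 257; fixed 49; total 306.
{D1, D5}: service 297 + fixed 32 = 329
{D1, D3, D5}: Z1→D5 2·18=36, Z2→D5 3·22=66, Z3→D3 6·8=48, Z4→D5 3·22=66, Z5→D1 3·19=57. Service 273; fixed 60; total 333.
{D1, D2, D3, D4, D5}: Z1→D5 2·18=36, Z2→D5 3·22=66, Z3→D2 4·8=32, Z4→D5 3·22=66, Z5→D1 3·19=57. Service 257; fixed 115; total 372.
No other subset beats 306.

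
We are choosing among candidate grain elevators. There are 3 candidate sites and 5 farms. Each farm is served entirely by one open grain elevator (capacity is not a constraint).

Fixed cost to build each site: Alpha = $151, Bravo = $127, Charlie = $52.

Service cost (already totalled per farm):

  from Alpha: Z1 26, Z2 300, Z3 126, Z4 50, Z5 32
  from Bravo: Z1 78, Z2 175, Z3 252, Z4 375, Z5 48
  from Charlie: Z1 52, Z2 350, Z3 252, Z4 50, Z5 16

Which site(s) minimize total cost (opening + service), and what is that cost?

Open Alpha only; minimum total cost 685.

For any fixed open set, each farm goes to its cheapest open site; total = fixed + service.
{Alpha}: Z1→Alpha 26, Z2→Alpha 300, Z3→Alpha 126, Z4→Alpha 50, Z5→Alpha 32. Service 534; fixed 151; total 685.
{Alpha, Bravo}: service 409 + fixed 278 = 687
{Alpha, Charlie}: service 518 + fixed 203 = 721
{Alpha, Bravo, Charlie}: service 393 + fixed 330 = 723
No other subset beats 685.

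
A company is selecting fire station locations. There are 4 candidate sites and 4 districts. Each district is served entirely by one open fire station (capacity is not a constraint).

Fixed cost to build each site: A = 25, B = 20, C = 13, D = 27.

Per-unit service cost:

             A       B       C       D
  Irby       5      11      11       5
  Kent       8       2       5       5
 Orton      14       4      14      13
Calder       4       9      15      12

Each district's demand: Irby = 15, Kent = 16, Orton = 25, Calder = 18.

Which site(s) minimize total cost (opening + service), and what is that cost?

For any fixed open set, each district goes to its cheapest open site; total = fixed + service.
{A, B}: Irby→A 5·15=75, Kent→B 2·16=32, Orton→B 4·25=100, Calder→A 4·18=72. Service 279; fixed 45; total 324.
{A, B, C}: service 279 + fixed 58 = 337
{A, B, D}: service 279 + fixed 72 = 351
{A, B, C, D}: service 279 + fixed 85 = 364
No other subset beats 324.

Open A and B; minimum total cost 324.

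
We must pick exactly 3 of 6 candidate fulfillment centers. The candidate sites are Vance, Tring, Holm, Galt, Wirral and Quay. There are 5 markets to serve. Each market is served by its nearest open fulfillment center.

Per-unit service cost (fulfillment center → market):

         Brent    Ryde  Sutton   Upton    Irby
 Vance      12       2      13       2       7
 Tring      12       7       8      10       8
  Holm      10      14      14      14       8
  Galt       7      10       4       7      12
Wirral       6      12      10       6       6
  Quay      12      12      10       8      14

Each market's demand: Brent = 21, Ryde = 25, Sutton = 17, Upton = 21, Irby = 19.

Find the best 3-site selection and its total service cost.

With exactly 3 open, each market uses its cheapest among the chosen.
{Vance, Galt, Wirral}: Brent→Wirral 6·21=126, Ryde→Vance 2·25=50, Sutton→Galt 4·17=68, Upton→Vance 2·21=42, Irby→Wirral 6·19=114. Service cost 400.
{Vance, Tring, Galt}: service cost 440
{Vance, Holm, Galt}: service cost 440
Among all 20 size-3 choices, {Vance, Galt, Wirral} is lowest.

Choose Vance, Galt and Wirral; total service cost 400.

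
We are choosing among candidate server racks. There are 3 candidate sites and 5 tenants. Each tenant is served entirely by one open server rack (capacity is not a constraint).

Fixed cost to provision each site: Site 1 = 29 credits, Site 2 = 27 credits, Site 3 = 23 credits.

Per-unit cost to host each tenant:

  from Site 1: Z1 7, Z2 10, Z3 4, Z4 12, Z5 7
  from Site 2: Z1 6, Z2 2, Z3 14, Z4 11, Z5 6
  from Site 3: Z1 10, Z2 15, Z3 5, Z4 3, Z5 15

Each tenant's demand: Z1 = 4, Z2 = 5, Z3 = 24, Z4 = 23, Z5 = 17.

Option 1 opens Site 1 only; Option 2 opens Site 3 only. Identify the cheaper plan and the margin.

Option 2 is cheaper by 16.

Option 1: {Site 1}: Z1→Site 1 7·4=28, Z2→Site 1 10·5=50, Z3→Site 1 4·24=96, Z4→Site 1 12·23=276, Z5→Site 1 7·17=119. Service 569; fixed 29; total 598.
Option 2: {Site 3}: Z1→Site 3 10·4=40, Z2→Site 3 15·5=75, Z3→Site 3 5·24=120, Z4→Site 3 3·23=69, Z5→Site 3 15·17=255. Service 559; fixed 23; total 582.
Difference: |598 − 582| = 16.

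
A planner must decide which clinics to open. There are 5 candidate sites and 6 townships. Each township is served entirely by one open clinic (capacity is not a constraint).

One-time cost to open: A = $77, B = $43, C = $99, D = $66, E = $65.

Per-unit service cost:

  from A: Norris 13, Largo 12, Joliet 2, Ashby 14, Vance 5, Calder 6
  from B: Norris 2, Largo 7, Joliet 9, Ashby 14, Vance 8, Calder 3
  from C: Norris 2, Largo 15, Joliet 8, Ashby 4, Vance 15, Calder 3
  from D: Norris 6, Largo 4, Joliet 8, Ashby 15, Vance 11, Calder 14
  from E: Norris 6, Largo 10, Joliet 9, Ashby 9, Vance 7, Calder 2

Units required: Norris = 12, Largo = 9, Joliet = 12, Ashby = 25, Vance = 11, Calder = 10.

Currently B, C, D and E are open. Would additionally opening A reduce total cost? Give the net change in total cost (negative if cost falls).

Yes — net change −17 (cost falls by 17).

Current service cost with {B, C, D, E}: 353.
Adding A: each township re-picks its cheapest; new service cost 259, saving 94.
Extra fixed cost: 77. Net change = 77 − 94 = -17.
(Totals: 626 → 609.)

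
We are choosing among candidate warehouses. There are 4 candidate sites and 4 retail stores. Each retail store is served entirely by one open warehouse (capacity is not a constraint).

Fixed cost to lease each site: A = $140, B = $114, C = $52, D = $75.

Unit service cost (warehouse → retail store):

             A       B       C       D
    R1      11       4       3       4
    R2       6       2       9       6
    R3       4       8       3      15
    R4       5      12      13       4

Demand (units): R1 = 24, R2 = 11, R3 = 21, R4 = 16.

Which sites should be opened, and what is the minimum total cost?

For any fixed open set, each retail store goes to its cheapest open site; total = fixed + service.
{C, D}: R1→C 3·24=72, R2→D 6·11=66, R3→C 3·21=63, R4→D 4·16=64. Service 265; fixed 127; total 392.
{B, C, D}: R1→C 3·24=72, R2→B 2·11=22, R3→C 3·21=63, R4→D 4·16=64. Service 221; fixed 241; total 462.
{A, C}: R1→C 3·24=72, R2→A 6·11=66, R3→C 3·21=63, R4→A 5·16=80. Service 281; fixed 192; total 473.
{A, B, C, D}: R1→C 3·24=72, R2→B 2·11=22, R3→C 3·21=63, R4→D 4·16=64. Service 221; fixed 381; total 602.
No other subset beats 392.

Open C and D; minimum total cost 392.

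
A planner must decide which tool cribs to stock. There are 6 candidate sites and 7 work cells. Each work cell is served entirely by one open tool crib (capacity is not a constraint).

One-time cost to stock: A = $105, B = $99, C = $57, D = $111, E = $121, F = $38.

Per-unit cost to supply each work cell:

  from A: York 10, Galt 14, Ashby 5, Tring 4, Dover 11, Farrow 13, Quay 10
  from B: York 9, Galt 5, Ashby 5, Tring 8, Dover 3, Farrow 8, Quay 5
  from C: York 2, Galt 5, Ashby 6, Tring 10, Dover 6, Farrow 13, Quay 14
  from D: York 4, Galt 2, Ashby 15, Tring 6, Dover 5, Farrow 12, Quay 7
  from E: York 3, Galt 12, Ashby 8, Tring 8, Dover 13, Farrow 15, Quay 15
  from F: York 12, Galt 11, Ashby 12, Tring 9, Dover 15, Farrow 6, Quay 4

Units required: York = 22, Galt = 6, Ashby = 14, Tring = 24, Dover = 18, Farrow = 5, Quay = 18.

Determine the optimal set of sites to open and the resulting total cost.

Open A, C and F; minimum total cost 650.

For any fixed open set, each work cell goes to its cheapest open site; total = fixed + service.
{A, C, F}: York→C 2·22=44, Galt→C 5·6=30, Ashby→A 5·14=70, Tring→A 4·24=96, Dover→C 6·18=108, Farrow→F 6·5=30, Quay→F 4·18=72. Service 450; fixed 200; total 650.
{B, C}: service 520 + fixed 156 = 676
{C, F}: service 584 + fixed 95 = 679
{A, B, C, D, E, F}: service 378 + fixed 531 = 909
No other subset beats 650.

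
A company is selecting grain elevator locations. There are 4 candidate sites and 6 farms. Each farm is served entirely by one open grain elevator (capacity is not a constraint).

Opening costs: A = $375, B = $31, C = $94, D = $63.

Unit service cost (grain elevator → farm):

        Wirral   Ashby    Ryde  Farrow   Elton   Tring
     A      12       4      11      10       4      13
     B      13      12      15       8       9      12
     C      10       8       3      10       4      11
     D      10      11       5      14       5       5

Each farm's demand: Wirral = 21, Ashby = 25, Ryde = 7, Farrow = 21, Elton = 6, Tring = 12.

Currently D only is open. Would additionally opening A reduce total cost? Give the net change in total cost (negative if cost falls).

No — net change +110 (cost rises by 110).

Current service cost with {D}: 904.
Adding A: each farm re-picks its cheapest; new service cost 639, saving 265.
Extra fixed cost: 375. Net change = 375 − 265 = 110.
(Totals: 967 → 1077.)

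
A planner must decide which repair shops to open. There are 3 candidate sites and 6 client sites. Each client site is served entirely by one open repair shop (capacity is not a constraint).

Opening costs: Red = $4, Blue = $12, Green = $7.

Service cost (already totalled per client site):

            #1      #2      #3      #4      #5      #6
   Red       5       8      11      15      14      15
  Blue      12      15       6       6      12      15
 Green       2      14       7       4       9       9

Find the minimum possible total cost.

Minimum total cost: 50

For any fixed open set, each client site goes to its cheapest open site; total = fixed + service.
{Red, Green}: #1→Green 2, #2→Red 8, #3→Green 7, #4→Green 4, #5→Green 9, #6→Green 9. Service 39; fixed 11; total 50.
{Green}: #1→Green 2, #2→Green 14, #3→Green 7, #4→Green 4, #5→Green 9, #6→Green 9. Service 45; fixed 7; total 52.
{Red, Blue, Green}: service 38 + fixed 23 = 61
{Red}: service 68 + fixed 4 = 72
(All 7 nonempty subsets were checked; Red and Green is lowest.)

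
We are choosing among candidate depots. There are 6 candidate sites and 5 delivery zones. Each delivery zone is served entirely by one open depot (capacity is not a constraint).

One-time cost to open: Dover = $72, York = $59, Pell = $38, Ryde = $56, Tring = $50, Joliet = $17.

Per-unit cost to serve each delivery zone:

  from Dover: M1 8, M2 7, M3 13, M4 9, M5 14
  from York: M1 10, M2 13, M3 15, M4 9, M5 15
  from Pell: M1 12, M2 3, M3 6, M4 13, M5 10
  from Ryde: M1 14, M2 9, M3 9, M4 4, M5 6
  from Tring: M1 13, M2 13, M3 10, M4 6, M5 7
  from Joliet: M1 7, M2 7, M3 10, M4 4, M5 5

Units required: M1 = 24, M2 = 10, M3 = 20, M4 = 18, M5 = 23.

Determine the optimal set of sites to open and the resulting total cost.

Open Pell and Joliet; minimum total cost 560.

For any fixed open set, each delivery zone goes to its cheapest open site; total = fixed + service.
{Pell, Joliet}: M1→Joliet 7·24=168, M2→Pell 3·10=30, M3→Pell 6·20=120, M4→Joliet 4·18=72, M5→Joliet 5·23=115. Service 505; fixed 55; total 560.
{Pell, Tring, Joliet}: service 505 + fixed 105 = 610
{Pell, Ryde, Joliet}: service 505 + fixed 111 = 616
{Dover, York, Pell, Ryde, Tring, Joliet}: M1→Joliet 7·24=168, M2→Pell 3·10=30, M3→Pell 6·20=120, M4→Ryde 4·18=72, M5→Joliet 5·23=115. Service 505; fixed 292; total 797.
No other subset beats 560.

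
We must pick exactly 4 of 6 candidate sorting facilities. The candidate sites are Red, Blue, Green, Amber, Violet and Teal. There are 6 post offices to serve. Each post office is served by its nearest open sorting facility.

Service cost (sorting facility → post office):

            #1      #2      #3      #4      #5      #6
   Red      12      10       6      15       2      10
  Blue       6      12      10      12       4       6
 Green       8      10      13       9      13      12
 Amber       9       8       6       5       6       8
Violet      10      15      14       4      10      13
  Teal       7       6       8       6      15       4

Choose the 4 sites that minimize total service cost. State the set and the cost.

Choose Red, Blue, Violet and Teal; total service cost 28.

With exactly 4 open, each post office uses its cheapest among the chosen.
{Red, Blue, Violet, Teal}: #1→Blue 6, #2→Teal 6, #3→Red 6, #4→Violet 4, #5→Red 2, #6→Teal 4. Service cost 28.
{Red, Blue, Amber, Teal}: service cost 29
{Red, Green, Violet, Teal}: service cost 29
Among all 15 size-4 choices, {Red, Blue, Violet, Teal} is lowest.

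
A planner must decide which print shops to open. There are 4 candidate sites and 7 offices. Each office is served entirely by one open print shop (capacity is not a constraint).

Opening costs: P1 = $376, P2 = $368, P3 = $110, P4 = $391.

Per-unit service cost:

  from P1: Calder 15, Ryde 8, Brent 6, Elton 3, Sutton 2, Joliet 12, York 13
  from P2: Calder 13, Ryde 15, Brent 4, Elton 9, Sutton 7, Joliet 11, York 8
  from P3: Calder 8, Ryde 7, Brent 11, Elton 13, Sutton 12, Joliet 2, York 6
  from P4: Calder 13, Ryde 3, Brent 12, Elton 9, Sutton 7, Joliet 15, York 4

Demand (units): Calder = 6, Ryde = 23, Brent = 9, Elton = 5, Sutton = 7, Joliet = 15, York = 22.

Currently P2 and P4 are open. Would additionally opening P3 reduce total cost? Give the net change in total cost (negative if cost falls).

Yes — net change −55 (cost falls by 55).

Current service cost with {P2, P4}: 530.
Adding P3: each office re-picks its cheapest; new service cost 365, saving 165.
Extra fixed cost: 110. Net change = 110 − 165 = -55.
(Totals: 1289 → 1234.)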